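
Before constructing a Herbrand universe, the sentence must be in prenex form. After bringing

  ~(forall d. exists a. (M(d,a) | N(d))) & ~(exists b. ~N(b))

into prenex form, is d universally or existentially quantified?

existential

Move each ¬ inward, flipping quantifiers it crosses:
  (exists d. forall a. (~M(d,a) & ~N(d))) & (forall b. N(b))
All bound variables are already distinct, so no renaming is needed.
Pull the quantifiers to the front (each side's bound variable is not free in the other side):
  exists d. forall a. forall b. (~M(d,a) & ~N(d) & N(b))
The quantifier forall d sits under an odd number of negations, so it flips to exists d.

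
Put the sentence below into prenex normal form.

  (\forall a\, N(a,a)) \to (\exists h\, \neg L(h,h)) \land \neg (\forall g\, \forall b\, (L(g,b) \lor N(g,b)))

\exists a\, \exists h\, \exists g\, \exists b\, (\neg N(a,a) \lor \neg L(h,h) \land \neg L(g,b) \land \neg N(g,b))

Rewrite implications/biconditionals: A → B as ¬A ∨ B.
  \neg (\forall a\, N(a,a)) \lor (\exists h\, \neg L(h,h)) \land \neg (\forall g\, \forall b\, (L(g,b) \lor N(g,b)))
Drive negations inward (¬∀x A ≡ ∃x ¬A, ¬∃x A ≡ ∀x ¬A, De Morgan for ∧/∨):
  (\exists a\, \neg N(a,a)) \lor (\exists h\, \neg L(h,h)) \land (\exists g\, \exists b\, (\neg L(g,b) \land \neg N(g,b)))
Extract every quantifier outward, since the variables are now distinct and don't occur free across branches:
  \exists a\, \exists h\, \exists g\, \exists b\, (\neg N(a,a) \lor \neg L(h,h) \land \neg L(g,b) \land \neg N(g,b))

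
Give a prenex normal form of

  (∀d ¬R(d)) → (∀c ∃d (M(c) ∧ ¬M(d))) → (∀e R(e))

∃d ∃c ∀v ∀e (R(d) ∨ ¬M(c) ∨ M(v) ∨ R(e))

Rewrite implications/biconditionals: A → B as ¬A ∨ B.
  ¬(∀d ¬R(d)) ∨ ¬(∀c ∃d (M(c) ∧ ¬M(d))) ∨ (∀e R(e))
Move each ¬ inward, flipping quantifiers it crosses:
  (∃d R(d)) ∨ (∃c ∀d (¬M(c) ∨ M(d))) ∨ (∀e R(e))
Rename bound variables to avoid capture: d↦v.
  (∃d R(d)) ∨ (∃c ∀v (¬M(c) ∨ M(v))) ∨ (∀e R(e))
Extract every quantifier outward, since the variables are now distinct and don't occur free across branches:
  ∃d ∃c ∀v ∀e (R(d) ∨ ¬M(c) ∨ M(v) ∨ R(e))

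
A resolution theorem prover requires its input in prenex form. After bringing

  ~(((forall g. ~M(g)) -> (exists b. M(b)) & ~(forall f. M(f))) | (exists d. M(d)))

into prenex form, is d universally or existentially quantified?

Rewrite implications/biconditionals: A → B as ¬A ∨ B.
  ~(~(forall g. ~M(g)) | (exists b. M(b)) & ~(forall f. M(f)) | (exists d. M(d)))
Drive negations inward (¬∀x A ≡ ∃x ¬A, ¬∃x A ≡ ∀x ¬A, De Morgan for ∧/∨):
  (forall g. ~M(g)) & ((forall b. ~M(b)) | (forall f. M(f))) & (forall d. ~M(d))
All bound variables are already distinct, so no renaming is needed.
Finally move all quantifiers to the prefix:
  forall g. forall b. forall f. forall d. (~M(g) & (~M(b) | M(f)) & ~M(d))
The quantifier exists d sits under an odd number of negations (counting the antecedent side of each →), so it flips to forall d.

universal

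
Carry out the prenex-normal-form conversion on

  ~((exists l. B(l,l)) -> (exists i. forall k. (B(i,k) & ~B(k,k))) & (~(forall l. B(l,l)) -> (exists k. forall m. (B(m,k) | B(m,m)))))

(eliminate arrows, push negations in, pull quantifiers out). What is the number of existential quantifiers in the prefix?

First replace A → B with ¬A ∨ B.
  ~(~(exists l. B(l,l)) | (exists i. forall k. (B(i,k) & ~B(k,k))) & (~~(forall l. B(l,l)) | (exists k. forall m. (B(m,k) | B(m,m)))))
Push ¬ through the quantifiers and connectives to reach negation normal form:
  (exists l. B(l,l)) & ((forall i. exists k. (~B(i,k) | B(k,k))) | (exists l. ~B(l,l)) & (forall k. exists m. (~B(m,k) & ~B(m,m))))
Rename bound variables to avoid capture: l↦u, k↦p.
  (exists l. B(l,l)) & ((forall i. exists k. (~B(i,k) | B(k,k))) | (exists u. ~B(u,u)) & (forall p. exists m. (~B(m,p) & ~B(m,m))))
Extract every quantifier outward, since the variables are now distinct and don't occur free across branches:
  exists l. forall i. exists k. exists u. forall p. exists m. (B(l,l) & (~B(i,k) | B(k,k) | ~B(u,u) & ~B(m,p) & ~B(m,m)))
The prefix is exists l forall i exists k exists u forall p exists m: 2 universal, 4 existential.

4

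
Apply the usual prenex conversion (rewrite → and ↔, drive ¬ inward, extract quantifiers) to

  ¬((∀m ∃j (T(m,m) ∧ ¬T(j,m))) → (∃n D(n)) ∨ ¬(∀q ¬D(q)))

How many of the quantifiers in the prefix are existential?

1

First replace A → B with ¬A ∨ B.
  ¬(¬(∀m ∃j (T(m,m) ∧ ¬T(j,m))) ∨ (∃n D(n)) ∨ ¬(∀q ¬D(q)))
Drive negations inward (¬∀x A ≡ ∃x ¬A, ¬∃x A ≡ ∀x ¬A, De Morgan for ∧/∨):
  (∀m ∃j (T(m,m) ∧ ¬T(j,m))) ∧ (∀n ¬D(n)) ∧ (∀q ¬D(q))
All bound variables are already distinct, so no renaming is needed.
Extract every quantifier outward, since the variables are now distinct and don't occur free across branches:
  ∀m ∃j ∀n ∀q (T(m,m) ∧ ¬T(j,m) ∧ ¬D(n) ∧ ¬D(q))
The prefix is ∀m ∃j ∀n ∀q: 3 universal, 1 existential.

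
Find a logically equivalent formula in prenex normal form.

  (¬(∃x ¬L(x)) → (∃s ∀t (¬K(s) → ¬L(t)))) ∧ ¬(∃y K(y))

First replace A → B with ¬A ∨ B.
  (¬¬(∃x ¬L(x)) ∨ (∃s ∀t (¬¬K(s) ∨ ¬L(t)))) ∧ ¬(∃y K(y))
Drive negations inward (¬∀x A ≡ ∃x ¬A, ¬∃x A ≡ ∀x ¬A, De Morgan for ∧/∨):
  ((∃x ¬L(x)) ∨ (∃s ∀t (K(s) ∨ ¬L(t)))) ∧ (∀y ¬K(y))
Finally move all quantifiers to the prefix:
  ∃x ∃s ∀t ∀y ((¬L(x) ∨ K(s) ∨ ¬L(t)) ∧ ¬K(y))

∃x ∃s ∀t ∀y ((¬L(x) ∨ K(s) ∨ ¬L(t)) ∧ ¬K(y))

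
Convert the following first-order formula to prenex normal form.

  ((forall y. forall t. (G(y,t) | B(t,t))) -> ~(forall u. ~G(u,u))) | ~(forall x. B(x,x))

exists y. exists t. exists u. exists x. (~G(y,t) & ~B(t,t) | G(u,u) | ~B(x,x))

Eliminate → and ↔ using ¬ and ∨.
  ~(forall y. forall t. (G(y,t) | B(t,t))) | ~(forall u. ~G(u,u)) | ~(forall x. B(x,x))
Push ¬ through the quantifiers and connectives to reach negation normal form:
  (exists y. exists t. (~G(y,t) & ~B(t,t))) | (exists u. G(u,u)) | (exists x. ~B(x,x))
Finally move all quantifiers to the prefix:
  exists y. exists t. exists u. exists x. (~G(y,t) & ~B(t,t) | G(u,u) | ~B(x,x))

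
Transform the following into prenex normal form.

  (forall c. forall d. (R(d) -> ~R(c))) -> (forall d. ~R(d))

exists c. exists d. forall p. (R(d) & R(c) | ~R(p))

First replace A → B with ¬A ∨ B.
  ~(forall c. forall d. (~R(d) | ~R(c))) | (forall d. ~R(d))
Push ¬ through the quantifiers and connectives to reach negation normal form:
  (exists c. exists d. (R(d) & R(c))) | (forall d. ~R(d))
Standardize variables apart so no two quantifiers bind the same name: d↦p.
  (exists c. exists d. (R(d) & R(c))) | (forall p. ~R(p))
Finally move all quantifiers to the prefix:
  exists c. exists d. forall p. (R(d) & R(c) | ~R(p))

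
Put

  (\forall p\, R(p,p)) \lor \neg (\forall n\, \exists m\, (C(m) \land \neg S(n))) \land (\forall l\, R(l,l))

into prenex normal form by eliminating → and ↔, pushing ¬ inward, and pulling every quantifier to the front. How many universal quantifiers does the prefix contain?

3

Push ¬ through the quantifiers and connectives to reach negation normal form:
  (\forall p\, R(p,p)) \lor (\exists n\, \forall m\, (\neg C(m) \lor S(n))) \land (\forall l\, R(l,l))
Extract every quantifier outward, since the variables are now distinct and don't occur free across branches:
  \forall p\, \exists n\, \forall m\, \forall l\, (R(p,p) \lor (\neg C(m) \lor S(n)) \land R(l,l))
The prefix is \forall p \exists n \forall m \forall l: 3 universal, 1 existential.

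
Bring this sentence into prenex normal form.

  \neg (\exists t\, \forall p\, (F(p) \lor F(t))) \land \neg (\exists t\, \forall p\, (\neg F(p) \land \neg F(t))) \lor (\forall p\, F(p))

Drive negations inward (¬∀x A ≡ ∃x ¬A, ¬∃x A ≡ ∀x ¬A, De Morgan for ∧/∨):
  (\forall t\, \exists p\, (\neg F(p) \land \neg F(t))) \land (\forall t\, \exists p\, (F(p) \lor F(t))) \lor (\forall p\, F(p))
Standardize variables apart so no two quantifiers bind the same name: t↦v1, p↦u, p↦r.
  (\forall t\, \exists p\, (\neg F(p) \land \neg F(t))) \land (\forall v1\, \exists u\, (F(u) \lor F(v1))) \lor (\forall r\, F(r))
Finally move all quantifiers to the prefix:
  \forall t\, \exists p\, \forall v1\, \exists u\, \forall r\, (\neg F(p) \land \neg F(t) \land (F(u) \lor F(v1)) \lor F(r))

\forall t\, \exists p\, \forall v1\, \exists u\, \forall r\, (\neg F(p) \land \neg F(t) \land (F(u) \lor F(v1)) \lor F(r))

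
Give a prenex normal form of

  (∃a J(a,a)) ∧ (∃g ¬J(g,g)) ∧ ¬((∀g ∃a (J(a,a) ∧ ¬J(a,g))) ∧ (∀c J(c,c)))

Move each ¬ inward, flipping quantifiers it crosses:
  (∃a J(a,a)) ∧ (∃g ¬J(g,g)) ∧ ((∃g ∀a (¬J(a,a) ∨ J(a,g))) ∨ (∃c ¬J(c,c)))
Standardize variables apart so no two quantifiers bind the same name: g↦x1, a↦p.
  (∃a J(a,a)) ∧ (∃g ¬J(g,g)) ∧ ((∃x1 ∀p (¬J(p,p) ∨ J(p,x1))) ∨ (∃c ¬J(c,c)))
Pull the quantifiers to the front (each side's bound variable is not free in the other side):
  ∃a ∃g ∃x1 ∀p ∃c (J(a,a) ∧ ¬J(g,g) ∧ (¬J(p,p) ∨ J(p,x1) ∨ ¬J(c,c)))

∃a ∃g ∃x1 ∀p ∃c (J(a,a) ∧ ¬J(g,g) ∧ (¬J(p,p) ∨ J(p,x1) ∨ ¬J(c,c)))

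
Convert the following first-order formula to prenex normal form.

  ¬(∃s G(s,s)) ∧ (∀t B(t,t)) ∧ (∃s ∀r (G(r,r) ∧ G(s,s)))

Move each ¬ inward, flipping quantifiers it crosses:
  (∀s ¬G(s,s)) ∧ (∀t B(t,t)) ∧ (∃s ∀r (G(r,r) ∧ G(s,s)))
Rename bound variables to avoid capture: s↦z.
  (∀s ¬G(s,s)) ∧ (∀t B(t,t)) ∧ (∃z ∀r (G(r,r) ∧ G(z,z)))
Pull the quantifiers to the front (each side's bound variable is not free in the other side):
  ∀s ∀t ∃z ∀r (¬G(s,s) ∧ B(t,t) ∧ G(r,r) ∧ G(z,z))

∀s ∀t ∃z ∀r (¬G(s,s) ∧ B(t,t) ∧ G(r,r) ∧ G(z,z))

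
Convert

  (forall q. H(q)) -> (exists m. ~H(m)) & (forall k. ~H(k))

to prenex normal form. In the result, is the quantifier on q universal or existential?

existential

Eliminate → and ↔ using ¬ and ∨.
  ~(forall q. H(q)) | (exists m. ~H(m)) & (forall k. ~H(k))
Move each ¬ inward, flipping quantifiers it crosses:
  (exists q. ~H(q)) | (exists m. ~H(m)) & (forall k. ~H(k))
All bound variables are already distinct, so no renaming is needed.
Finally move all quantifiers to the prefix:
  exists q. exists m. forall k. (~H(q) | ~H(m) & ~H(k))
The quantifier forall q sits under an odd number of negations (counting the antecedent side of each →), so it flips to exists q.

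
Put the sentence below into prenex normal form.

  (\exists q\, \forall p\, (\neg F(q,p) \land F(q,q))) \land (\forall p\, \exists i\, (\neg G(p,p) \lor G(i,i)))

Give each quantifier a distinct variable: p↦y1.
  (\exists q\, \forall p\, (\neg F(q,p) \land F(q,q))) \land (\forall y1\, \exists i\, (\neg G(y1,y1) \lor G(i,i)))
Extract every quantifier outward, since the variables are now distinct and don't occur free across branches:
  \exists q\, \forall p\, \forall y1\, \exists i\, (\neg F(q,p) \land F(q,q) \land (\neg G(y1,y1) \lor G(i,i)))

\exists q\, \forall p\, \forall y1\, \exists i\, (\neg F(q,p) \land F(q,q) \land (\neg G(y1,y1) \lor G(i,i)))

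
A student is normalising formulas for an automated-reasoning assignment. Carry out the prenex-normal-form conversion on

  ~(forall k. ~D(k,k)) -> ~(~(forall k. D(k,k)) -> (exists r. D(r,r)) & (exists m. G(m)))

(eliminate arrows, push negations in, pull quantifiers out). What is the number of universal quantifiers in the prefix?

3

First replace A → B with ¬A ∨ B.
  ~~(forall k. ~D(k,k)) | ~(~~(forall k. D(k,k)) | (exists r. D(r,r)) & (exists m. G(m)))
Push ¬ through the quantifiers and connectives to reach negation normal form:
  (forall k. ~D(k,k)) | (exists k. ~D(k,k)) & ((forall r. ~D(r,r)) | (forall m. ~G(m)))
Rename bound variables to avoid capture: k↦p.
  (forall k. ~D(k,k)) | (exists p. ~D(p,p)) & ((forall r. ~D(r,r)) | (forall m. ~G(m)))
Finally move all quantifiers to the prefix:
  forall k. exists p. forall r. forall m. (~D(k,k) | ~D(p,p) & (~D(r,r) | ~G(m)))
The prefix is forall k exists p forall r forall m: 3 universal, 1 existential.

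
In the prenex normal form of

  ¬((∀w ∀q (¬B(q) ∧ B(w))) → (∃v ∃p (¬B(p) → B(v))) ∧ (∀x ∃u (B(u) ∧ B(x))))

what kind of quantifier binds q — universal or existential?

Rewrite implications/biconditionals: A → B as ¬A ∨ B.
  ¬(¬(∀w ∀q (¬B(q) ∧ B(w))) ∨ (∃v ∃p (¬¬B(p) ∨ B(v))) ∧ (∀x ∃u (B(u) ∧ B(x))))
Move each ¬ inward, flipping quantifiers it crosses:
  (∀w ∀q (¬B(q) ∧ B(w))) ∧ ((∀v ∀p (¬B(p) ∧ ¬B(v))) ∨ (∃x ∀u (¬B(u) ∨ ¬B(x))))
All bound variables are already distinct, so no renaming is needed.
Pull the quantifiers to the front (each side's bound variable is not free in the other side):
  ∀w ∀q ∀v ∀p ∃x ∀u (¬B(q) ∧ B(w) ∧ (¬B(p) ∧ ¬B(v) ∨ ¬B(u) ∨ ¬B(x)))
The quantifier ∀q sits under an even number of negations (counting the antecedent side of each →), so it remains universal.

universal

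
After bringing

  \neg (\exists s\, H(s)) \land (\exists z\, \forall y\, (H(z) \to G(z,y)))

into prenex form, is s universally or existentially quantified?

universal

Eliminate → and ↔ using ¬ and ∨.
  \neg (\exists s\, H(s)) \land (\exists z\, \forall y\, (\neg H(z) \lor G(z,y)))
Drive negations inward (¬∀x A ≡ ∃x ¬A, ¬∃x A ≡ ∀x ¬A, De Morgan for ∧/∨):
  (\forall s\, \neg H(s)) \land (\exists z\, \forall y\, (\neg H(z) \lor G(z,y)))
Finally move all quantifiers to the prefix:
  \forall s\, \exists z\, \forall y\, (\neg H(s) \land (\neg H(z) \lor G(z,y)))
The quantifier \exists s sits under an odd number of negations (counting the antecedent side of each →), so it flips to \forall s.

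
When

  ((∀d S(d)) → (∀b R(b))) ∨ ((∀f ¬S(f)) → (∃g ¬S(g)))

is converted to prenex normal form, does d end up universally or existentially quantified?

existential

Rewrite implications/biconditionals: A → B as ¬A ∨ B.
  ¬(∀d S(d)) ∨ (∀b R(b)) ∨ ¬(∀f ¬S(f)) ∨ (∃g ¬S(g))
Drive negations inward (¬∀x A ≡ ∃x ¬A, ¬∃x A ≡ ∀x ¬A, De Morgan for ∧/∨):
  (∃d ¬S(d)) ∨ (∀b R(b)) ∨ (∃f S(f)) ∨ (∃g ¬S(g))
All bound variables are already distinct, so no renaming is needed.
Pull the quantifiers to the front (each side's bound variable is not free in the other side):
  ∃d ∀b ∃f ∃g (¬S(d) ∨ R(b) ∨ S(f) ∨ ¬S(g))
The quantifier ∀d sits under an odd number of negations (counting the antecedent side of each →), so it flips to ∃d.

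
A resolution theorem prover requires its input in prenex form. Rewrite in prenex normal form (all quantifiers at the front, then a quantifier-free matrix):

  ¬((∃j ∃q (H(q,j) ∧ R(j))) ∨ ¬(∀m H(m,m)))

Move each ¬ inward, flipping quantifiers it crosses:
  (∀j ∀q (¬H(q,j) ∨ ¬R(j))) ∧ (∀m H(m,m))
Pull the quantifiers to the front (each side's bound variable is not free in the other side):
  ∀j ∀q ∀m ((¬H(q,j) ∨ ¬R(j)) ∧ H(m,m))

∀j ∀q ∀m ((¬H(q,j) ∨ ¬R(j)) ∧ H(m,m))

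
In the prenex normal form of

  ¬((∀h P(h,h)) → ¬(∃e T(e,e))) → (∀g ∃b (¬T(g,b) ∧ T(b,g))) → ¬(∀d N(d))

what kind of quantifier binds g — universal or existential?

existential

Eliminate → and ↔ using ¬ and ∨.
  ¬¬(¬(∀h P(h,h)) ∨ ¬(∃e T(e,e))) ∨ ¬(∀g ∃b (¬T(g,b) ∧ T(b,g))) ∨ ¬(∀d N(d))
Drive negations inward (¬∀x A ≡ ∃x ¬A, ¬∃x A ≡ ∀x ¬A, De Morgan for ∧/∨):
  (∃h ¬P(h,h)) ∨ (∀e ¬T(e,e)) ∨ (∃g ∀b (T(g,b) ∨ ¬T(b,g))) ∨ (∃d ¬N(d))
All bound variables are already distinct, so no renaming is needed.
Pull the quantifiers to the front (each side's bound variable is not free in the other side):
  ∃h ∀e ∃g ∀b ∃d (¬P(h,h) ∨ ¬T(e,e) ∨ T(g,b) ∨ ¬T(b,g) ∨ ¬N(d))
The quantifier ∀g sits under an odd number of negations (counting the antecedent side of each →), so it flips to ∃g.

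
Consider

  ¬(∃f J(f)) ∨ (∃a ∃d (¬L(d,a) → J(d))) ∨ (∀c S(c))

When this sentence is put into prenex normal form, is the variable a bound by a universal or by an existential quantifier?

existential

First replace A → B with ¬A ∨ B.
  ¬(∃f J(f)) ∨ (∃a ∃d (¬¬L(d,a) ∨ J(d))) ∨ (∀c S(c))
Push ¬ through the quantifiers and connectives to reach negation normal form:
  (∀f ¬J(f)) ∨ (∃a ∃d (L(d,a) ∨ J(d))) ∨ (∀c S(c))
Extract every quantifier outward, since the variables are now distinct and don't occur free across branches:
  ∀f ∃a ∃d ∀c (¬J(f) ∨ L(d,a) ∨ J(d) ∨ S(c))
The quantifier ∃a sits under an even number of negations (counting the antecedent side of each →), so it remains existential.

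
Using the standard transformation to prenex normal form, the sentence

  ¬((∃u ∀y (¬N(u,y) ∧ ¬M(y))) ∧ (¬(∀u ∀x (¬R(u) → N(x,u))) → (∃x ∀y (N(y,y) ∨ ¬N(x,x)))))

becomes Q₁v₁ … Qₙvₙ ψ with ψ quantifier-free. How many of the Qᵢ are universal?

Rewrite implications/biconditionals: A → B as ¬A ∨ B.
  ¬((∃u ∀y (¬N(u,y) ∧ ¬M(y))) ∧ (¬¬(∀u ∀x (¬¬R(u) ∨ N(x,u))) ∨ (∃x ∀y (N(y,y) ∨ ¬N(x,x)))))
Push ¬ through the quantifiers and connectives to reach negation normal form:
  (∀u ∃y (N(u,y) ∨ M(y))) ∨ (∃u ∃x (¬R(u) ∧ ¬N(x,u))) ∧ (∀x ∃y (¬N(y,y) ∧ N(x,x)))
Rename bound variables to avoid capture: u↦z1, x↦q, y↦z.
  (∀u ∃y (N(u,y) ∨ M(y))) ∨ (∃z1 ∃x (¬R(z1) ∧ ¬N(x,z1))) ∧ (∀q ∃z (¬N(z,z) ∧ N(q,q)))
Finally move all quantifiers to the prefix:
  ∀u ∃y ∃z1 ∃x ∀q ∃z (N(u,y) ∨ M(y) ∨ ¬R(z1) ∧ ¬N(x,z1) ∧ ¬N(z,z) ∧ N(q,q))
The prefix is ∀u ∃y ∃z1 ∃x ∀q ∃z: 2 universal, 4 existential.

2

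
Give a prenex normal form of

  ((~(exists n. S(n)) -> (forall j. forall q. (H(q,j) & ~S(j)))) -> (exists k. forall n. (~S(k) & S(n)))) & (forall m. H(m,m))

forall n. exists j. exists q. exists k. forall z. forall m. ((~S(n) & (~H(q,j) | S(j)) | ~S(k) & S(z)) & H(m,m))

Rewrite implications/biconditionals: A → B as ¬A ∨ B.
  (~(~~(exists n. S(n)) | (forall j. forall q. (H(q,j) & ~S(j)))) | (exists k. forall n. (~S(k) & S(n)))) & (forall m. H(m,m))
Drive negations inward (¬∀x A ≡ ∃x ¬A, ¬∃x A ≡ ∀x ¬A, De Morgan for ∧/∨):
  ((forall n. ~S(n)) & (exists j. exists q. (~H(q,j) | S(j))) | (exists k. forall n. (~S(k) & S(n)))) & (forall m. H(m,m))
Standardize variables apart so no two quantifiers bind the same name: n↦z.
  ((forall n. ~S(n)) & (exists j. exists q. (~H(q,j) | S(j))) | (exists k. forall z. (~S(k) & S(z)))) & (forall m. H(m,m))
Pull the quantifiers to the front (each side's bound variable is not free in the other side):
  forall n. exists j. exists q. exists k. forall z. forall m. ((~S(n) & (~H(q,j) | S(j)) | ~S(k) & S(z)) & H(m,m))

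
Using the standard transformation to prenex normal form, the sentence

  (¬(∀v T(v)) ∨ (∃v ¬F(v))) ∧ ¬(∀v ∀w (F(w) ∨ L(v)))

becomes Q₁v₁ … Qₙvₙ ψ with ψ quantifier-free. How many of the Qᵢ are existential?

Drive negations inward (¬∀x A ≡ ∃x ¬A, ¬∃x A ≡ ∀x ¬A, De Morgan for ∧/∨):
  ((∃v ¬T(v)) ∨ (∃v ¬F(v))) ∧ (∃v ∃w (¬F(w) ∧ ¬L(v)))
Standardize variables apart so no two quantifiers bind the same name: v↦t, v↦u1.
  ((∃v ¬T(v)) ∨ (∃t ¬F(t))) ∧ (∃u1 ∃w (¬F(w) ∧ ¬L(u1)))
Pull the quantifiers to the front (each side's bound variable is not free in the other side):
  ∃v ∃t ∃u1 ∃w ((¬T(v) ∨ ¬F(t)) ∧ ¬F(w) ∧ ¬L(u1))
The prefix is ∃v ∃t ∃u1 ∃w: 0 universal, 4 existential.

4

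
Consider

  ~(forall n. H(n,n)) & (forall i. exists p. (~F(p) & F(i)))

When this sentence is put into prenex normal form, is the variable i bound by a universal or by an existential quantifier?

Drive negations inward (¬∀x A ≡ ∃x ¬A, ¬∃x A ≡ ∀x ¬A, De Morgan for ∧/∨):
  (exists n. ~H(n,n)) & (forall i. exists p. (~F(p) & F(i)))
All bound variables are already distinct, so no renaming is needed.
Extract every quantifier outward, since the variables are now distinct and don't occur free across branches:
  exists n. forall i. exists p. (~H(n,n) & ~F(p) & F(i))
The quantifier forall i sits under an even number of negations, so it remains universal.

universal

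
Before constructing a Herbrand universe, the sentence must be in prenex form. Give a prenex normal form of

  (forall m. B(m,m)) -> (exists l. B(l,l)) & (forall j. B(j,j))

exists m. exists l. forall j. (~B(m,m) | B(l,l) & B(j,j))

First replace A → B with ¬A ∨ B.
  ~(forall m. B(m,m)) | (exists l. B(l,l)) & (forall j. B(j,j))
Push ¬ through the quantifiers and connectives to reach negation normal form:
  (exists m. ~B(m,m)) | (exists l. B(l,l)) & (forall j. B(j,j))
All bound variables are already distinct, so no renaming is needed.
Pull the quantifiers to the front (each side's bound variable is not free in the other side):
  exists m. exists l. forall j. (~B(m,m) | B(l,l) & B(j,j))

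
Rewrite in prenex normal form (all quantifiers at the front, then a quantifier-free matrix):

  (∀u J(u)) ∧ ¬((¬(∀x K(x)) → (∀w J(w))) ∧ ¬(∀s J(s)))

∀u ∃x ∃w ∀s (J(u) ∧ (¬K(x) ∧ ¬J(w) ∨ J(s)))

Eliminate → and ↔ using ¬ and ∨.
  (∀u J(u)) ∧ ¬((¬¬(∀x K(x)) ∨ (∀w J(w))) ∧ ¬(∀s J(s)))
Move each ¬ inward, flipping quantifiers it crosses:
  (∀u J(u)) ∧ ((∃x ¬K(x)) ∧ (∃w ¬J(w)) ∨ (∀s J(s)))
All bound variables are already distinct, so no renaming is needed.
Finally move all quantifiers to the prefix:
  ∀u ∃x ∃w ∀s (J(u) ∧ (¬K(x) ∧ ¬J(w) ∨ J(s)))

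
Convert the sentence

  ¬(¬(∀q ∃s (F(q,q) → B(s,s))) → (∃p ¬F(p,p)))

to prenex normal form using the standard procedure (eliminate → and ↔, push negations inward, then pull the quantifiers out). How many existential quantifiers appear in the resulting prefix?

Eliminate → and ↔ using ¬ and ∨.
  ¬(¬¬(∀q ∃s (¬F(q,q) ∨ B(s,s))) ∨ (∃p ¬F(p,p)))
Move each ¬ inward, flipping quantifiers it crosses:
  (∃q ∀s (F(q,q) ∧ ¬B(s,s))) ∧ (∀p F(p,p))
All bound variables are already distinct, so no renaming is needed.
Pull the quantifiers to the front (each side's bound variable is not free in the other side):
  ∃q ∀s ∀p (F(q,q) ∧ ¬B(s,s) ∧ F(p,p))
The prefix is ∃q ∀s ∀p: 2 universal, 1 existential.

1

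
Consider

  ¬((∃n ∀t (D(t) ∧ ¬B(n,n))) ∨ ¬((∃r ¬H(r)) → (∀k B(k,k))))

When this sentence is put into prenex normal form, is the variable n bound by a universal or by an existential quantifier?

universal

Rewrite implications/biconditionals: A → B as ¬A ∨ B.
  ¬((∃n ∀t (D(t) ∧ ¬B(n,n))) ∨ ¬(¬(∃r ¬H(r)) ∨ (∀k B(k,k))))
Move each ¬ inward, flipping quantifiers it crosses:
  (∀n ∃t (¬D(t) ∨ B(n,n))) ∧ ((∀r H(r)) ∨ (∀k B(k,k)))
Pull the quantifiers to the front (each side's bound variable is not free in the other side):
  ∀n ∃t ∀r ∀k ((¬D(t) ∨ B(n,n)) ∧ (H(r) ∨ B(k,k)))
The quantifier ∃n sits under an odd number of negations (counting the antecedent side of each →), so it flips to ∀n.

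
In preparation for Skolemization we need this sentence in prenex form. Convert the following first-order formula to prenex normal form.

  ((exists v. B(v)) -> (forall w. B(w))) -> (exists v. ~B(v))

Rewrite implications/biconditionals: A → B as ¬A ∨ B.
  ~(~(exists v. B(v)) | (forall w. B(w))) | (exists v. ~B(v))
Drive negations inward (¬∀x A ≡ ∃x ¬A, ¬∃x A ≡ ∀x ¬A, De Morgan for ∧/∨):
  (exists v. B(v)) & (exists w. ~B(w)) | (exists v. ~B(v))
Rename bound variables to avoid capture: v↦y.
  (exists v. B(v)) & (exists w. ~B(w)) | (exists y. ~B(y))
Finally move all quantifiers to the prefix:
  exists v. exists w. exists y. (B(v) & ~B(w) | ~B(y))

exists v. exists w. exists y. (B(v) & ~B(w) | ~B(y))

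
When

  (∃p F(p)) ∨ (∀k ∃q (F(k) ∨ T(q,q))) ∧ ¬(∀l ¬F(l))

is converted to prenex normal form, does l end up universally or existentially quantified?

Move each ¬ inward, flipping quantifiers it crosses:
  (∃p F(p)) ∨ (∀k ∃q (F(k) ∨ T(q,q))) ∧ (∃l F(l))
All bound variables are already distinct, so no renaming is needed.
Extract every quantifier outward, since the variables are now distinct and don't occur free across branches:
  ∃p ∀k ∃q ∃l (F(p) ∨ (F(k) ∨ T(q,q)) ∧ F(l))
The quantifier ∀l sits under an odd number of negations, so it flips to ∃l.

existential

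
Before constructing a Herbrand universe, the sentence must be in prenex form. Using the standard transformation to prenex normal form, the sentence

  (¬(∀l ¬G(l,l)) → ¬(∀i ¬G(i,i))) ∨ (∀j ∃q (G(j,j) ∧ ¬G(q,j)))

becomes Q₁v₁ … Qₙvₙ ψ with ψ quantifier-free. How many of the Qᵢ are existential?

Eliminate → and ↔ using ¬ and ∨.
  ¬¬(∀l ¬G(l,l)) ∨ ¬(∀i ¬G(i,i)) ∨ (∀j ∃q (G(j,j) ∧ ¬G(q,j)))
Push ¬ through the quantifiers and connectives to reach negation normal form:
  (∀l ¬G(l,l)) ∨ (∃i G(i,i)) ∨ (∀j ∃q (G(j,j) ∧ ¬G(q,j)))
All bound variables are already distinct, so no renaming is needed.
Extract every quantifier outward, since the variables are now distinct and don't occur free across branches:
  ∀l ∃i ∀j ∃q (¬G(l,l) ∨ G(i,i) ∨ G(j,j) ∧ ¬G(q,j))
The prefix is ∀l ∃i ∀j ∃q: 2 universal, 2 existential.

2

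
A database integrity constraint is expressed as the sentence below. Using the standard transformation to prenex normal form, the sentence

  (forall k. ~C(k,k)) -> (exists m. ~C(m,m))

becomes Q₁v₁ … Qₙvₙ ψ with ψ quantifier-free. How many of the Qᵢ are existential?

2

Rewrite implications/biconditionals: A → B as ¬A ∨ B.
  ~(forall k. ~C(k,k)) | (exists m. ~C(m,m))
Move each ¬ inward, flipping quantifiers it crosses:
  (exists k. C(k,k)) | (exists m. ~C(m,m))
All bound variables are already distinct, so no renaming is needed.
Extract every quantifier outward, since the variables are now distinct and don't occur free across branches:
  exists k. exists m. (C(k,k) | ~C(m,m))
The prefix is exists k exists m: 0 universal, 2 existential.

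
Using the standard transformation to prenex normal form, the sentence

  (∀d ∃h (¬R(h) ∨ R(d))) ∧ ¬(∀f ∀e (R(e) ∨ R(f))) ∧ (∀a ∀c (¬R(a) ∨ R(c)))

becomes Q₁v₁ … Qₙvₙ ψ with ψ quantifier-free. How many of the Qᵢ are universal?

3

Move each ¬ inward, flipping quantifiers it crosses:
  (∀d ∃h (¬R(h) ∨ R(d))) ∧ (∃f ∃e (¬R(e) ∧ ¬R(f))) ∧ (∀a ∀c (¬R(a) ∨ R(c)))
Extract every quantifier outward, since the variables are now distinct and don't occur free across branches:
  ∀d ∃h ∃f ∃e ∀a ∀c ((¬R(h) ∨ R(d)) ∧ ¬R(e) ∧ ¬R(f) ∧ (¬R(a) ∨ R(c)))
The prefix is ∀d ∃h ∃f ∃e ∀a ∀c: 3 universal, 3 existential.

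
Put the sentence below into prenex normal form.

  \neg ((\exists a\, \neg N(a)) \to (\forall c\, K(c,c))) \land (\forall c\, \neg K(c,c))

First replace A → B with ¬A ∨ B.
  \neg (\neg (\exists a\, \neg N(a)) \lor (\forall c\, K(c,c))) \land (\forall c\, \neg K(c,c))
Move each ¬ inward, flipping quantifiers it crosses:
  (\exists a\, \neg N(a)) \land (\exists c\, \neg K(c,c)) \land (\forall c\, \neg K(c,c))
Give each quantifier a distinct variable: c↦u1.
  (\exists a\, \neg N(a)) \land (\exists c\, \neg K(c,c)) \land (\forall u1\, \neg K(u1,u1))
Extract every quantifier outward, since the variables are now distinct and don't occur free across branches:
  \exists a\, \exists c\, \forall u1\, (\neg N(a) \land \neg K(c,c) \land \neg K(u1,u1))

\exists a\, \exists c\, \forall u1\, (\neg N(a) \land \neg K(c,c) \land \neg K(u1,u1))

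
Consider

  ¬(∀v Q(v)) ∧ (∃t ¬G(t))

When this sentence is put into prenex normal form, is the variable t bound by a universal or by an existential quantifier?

existential

Drive negations inward (¬∀x A ≡ ∃x ¬A, ¬∃x A ≡ ∀x ¬A, De Morgan for ∧/∨):
  (∃v ¬Q(v)) ∧ (∃t ¬G(t))
Finally move all quantifiers to the prefix:
  ∃v ∃t (¬Q(v) ∧ ¬G(t))
The quantifier ∃t sits under an even number of negations, so it remains existential.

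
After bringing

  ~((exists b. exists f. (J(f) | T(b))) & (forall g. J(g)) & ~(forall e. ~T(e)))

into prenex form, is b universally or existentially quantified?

universal

Drive negations inward (¬∀x A ≡ ∃x ¬A, ¬∃x A ≡ ∀x ¬A, De Morgan for ∧/∨):
  (forall b. forall f. (~J(f) & ~T(b))) | (exists g. ~J(g)) | (forall e. ~T(e))
All bound variables are already distinct, so no renaming is needed.
Pull the quantifiers to the front (each side's bound variable is not free in the other side):
  forall b. forall f. exists g. forall e. (~J(f) & ~T(b) | ~J(g) | ~T(e))
The quantifier exists b sits under an odd number of negations, so it flips to forall b.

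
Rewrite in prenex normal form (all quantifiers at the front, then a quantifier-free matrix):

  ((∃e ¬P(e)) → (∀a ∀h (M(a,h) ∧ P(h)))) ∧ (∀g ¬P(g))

∀e ∀a ∀h ∀g ((P(e) ∨ M(a,h) ∧ P(h)) ∧ ¬P(g))

First replace A → B with ¬A ∨ B.
  (¬(∃e ¬P(e)) ∨ (∀a ∀h (M(a,h) ∧ P(h)))) ∧ (∀g ¬P(g))
Move each ¬ inward, flipping quantifiers it crosses:
  ((∀e P(e)) ∨ (∀a ∀h (M(a,h) ∧ P(h)))) ∧ (∀g ¬P(g))
Extract every quantifier outward, since the variables are now distinct and don't occur free across branches:
  ∀e ∀a ∀h ∀g ((P(e) ∨ M(a,h) ∧ P(h)) ∧ ¬P(g))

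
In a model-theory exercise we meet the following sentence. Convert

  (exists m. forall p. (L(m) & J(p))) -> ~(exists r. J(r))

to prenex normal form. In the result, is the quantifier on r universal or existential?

universal

Rewrite implications/biconditionals: A → B as ¬A ∨ B.
  ~(exists m. forall p. (L(m) & J(p))) | ~(exists r. J(r))
Drive negations inward (¬∀x A ≡ ∃x ¬A, ¬∃x A ≡ ∀x ¬A, De Morgan for ∧/∨):
  (forall m. exists p. (~L(m) | ~J(p))) | (forall r. ~J(r))
Pull the quantifiers to the front (each side's bound variable is not free in the other side):
  forall m. exists p. forall r. (~L(m) | ~J(p) | ~J(r))
The quantifier exists r sits under an odd number of negations (counting the antecedent side of each →), so it flips to forall r.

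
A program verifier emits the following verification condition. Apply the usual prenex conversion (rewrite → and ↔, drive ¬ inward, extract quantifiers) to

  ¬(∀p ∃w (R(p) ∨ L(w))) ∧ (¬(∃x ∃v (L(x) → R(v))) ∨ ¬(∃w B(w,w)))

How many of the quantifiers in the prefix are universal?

Eliminate → and ↔ using ¬ and ∨.
  ¬(∀p ∃w (R(p) ∨ L(w))) ∧ (¬(∃x ∃v (¬L(x) ∨ R(v))) ∨ ¬(∃w B(w,w)))
Drive negations inward (¬∀x A ≡ ∃x ¬A, ¬∃x A ≡ ∀x ¬A, De Morgan for ∧/∨):
  (∃p ∀w (¬R(p) ∧ ¬L(w))) ∧ ((∀x ∀v (L(x) ∧ ¬R(v))) ∨ (∀w ¬B(w,w)))
Rename bound variables to avoid capture: w↦y.
  (∃p ∀w (¬R(p) ∧ ¬L(w))) ∧ ((∀x ∀v (L(x) ∧ ¬R(v))) ∨ (∀y ¬B(y,y)))
Extract every quantifier outward, since the variables are now distinct and don't occur free across branches:
  ∃p ∀w ∀x ∀v ∀y (¬R(p) ∧ ¬L(w) ∧ (L(x) ∧ ¬R(v) ∨ ¬B(y,y)))
The prefix is ∃p ∀w ∀x ∀v ∀y: 4 universal, 1 existential.

4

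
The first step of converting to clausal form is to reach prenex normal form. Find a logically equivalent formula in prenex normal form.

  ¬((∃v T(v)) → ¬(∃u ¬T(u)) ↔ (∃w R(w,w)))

∀v ∀u ∀w ∃u1 ∃b ∃w1 ((¬T(v) ∨ T(u)) ∧ ¬R(w,w) ∨ R(u1,u1) ∧ T(b) ∧ ¬T(w1))

Eliminate → and ↔ using ¬ and ∨; A ↔ B as (¬A ∨ B) ∧ (¬B ∨ A).
  ¬((¬(¬(∃v T(v)) ∨ ¬(∃u ¬T(u))) ∨ (∃w R(w,w))) ∧ (¬(∃w R(w,w)) ∨ ¬(∃v T(v)) ∨ ¬(∃u ¬T(u))))
Move each ¬ inward, flipping quantifiers it crosses:
  ((∀v ¬T(v)) ∨ (∀u T(u))) ∧ (∀w ¬R(w,w)) ∨ (∃w R(w,w)) ∧ (∃v T(v)) ∧ (∃u ¬T(u))
Rename bound variables to avoid capture: w↦u1, v↦b, u↦w1.
  ((∀v ¬T(v)) ∨ (∀u T(u))) ∧ (∀w ¬R(w,w)) ∨ (∃u1 R(u1,u1)) ∧ (∃b T(b)) ∧ (∃w1 ¬T(w1))
Finally move all quantifiers to the prefix:
  ∀v ∀u ∀w ∃u1 ∃b ∃w1 ((¬T(v) ∨ T(u)) ∧ ¬R(w,w) ∨ R(u1,u1) ∧ T(b) ∧ ¬T(w1))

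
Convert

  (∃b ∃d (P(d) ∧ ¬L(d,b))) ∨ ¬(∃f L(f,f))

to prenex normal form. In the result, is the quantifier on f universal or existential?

universal

Move each ¬ inward, flipping quantifiers it crosses:
  (∃b ∃d (P(d) ∧ ¬L(d,b))) ∨ (∀f ¬L(f,f))
Extract every quantifier outward, since the variables are now distinct and don't occur free across branches:
  ∃b ∃d ∀f (P(d) ∧ ¬L(d,b) ∨ ¬L(f,f))
The quantifier ∃f sits under an odd number of negations, so it flips to ∀f.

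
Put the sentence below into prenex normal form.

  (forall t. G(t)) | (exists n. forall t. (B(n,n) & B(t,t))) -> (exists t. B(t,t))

First replace A → B with ¬A ∨ B.
  ~((forall t. G(t)) | (exists n. forall t. (B(n,n) & B(t,t)))) | (exists t. B(t,t))
Push ¬ through the quantifiers and connectives to reach negation normal form:
  (exists t. ~G(t)) & (forall n. exists t. (~B(n,n) | ~B(t,t))) | (exists t. B(t,t))
Give each quantifier a distinct variable: t↦y1, t↦s.
  (exists t. ~G(t)) & (forall n. exists y1. (~B(n,n) | ~B(y1,y1))) | (exists s. B(s,s))
Pull the quantifiers to the front (each side's bound variable is not free in the other side):
  exists t. forall n. exists y1. exists s. (~G(t) & (~B(n,n) | ~B(y1,y1)) | B(s,s))

exists t. forall n. exists y1. exists s. (~G(t) & (~B(n,n) | ~B(y1,y1)) | B(s,s))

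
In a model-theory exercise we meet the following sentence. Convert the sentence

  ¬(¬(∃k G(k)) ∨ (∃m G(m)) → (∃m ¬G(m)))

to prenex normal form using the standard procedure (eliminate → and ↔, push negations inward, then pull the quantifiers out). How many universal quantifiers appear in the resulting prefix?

Eliminate → and ↔ using ¬ and ∨.
  ¬(¬(¬(∃k G(k)) ∨ (∃m G(m))) ∨ (∃m ¬G(m)))
Move each ¬ inward, flipping quantifiers it crosses:
  ((∀k ¬G(k)) ∨ (∃m G(m))) ∧ (∀m G(m))
Give each quantifier a distinct variable: m↦u1.
  ((∀k ¬G(k)) ∨ (∃m G(m))) ∧ (∀u1 G(u1))
Extract every quantifier outward, since the variables are now distinct and don't occur free across branches:
  ∀k ∃m ∀u1 ((¬G(k) ∨ G(m)) ∧ G(u1))
The prefix is ∀k ∃m ∀u1: 2 universal, 1 existential.

2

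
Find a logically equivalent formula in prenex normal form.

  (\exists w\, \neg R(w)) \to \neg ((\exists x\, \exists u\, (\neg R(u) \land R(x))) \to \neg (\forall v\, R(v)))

\forall w\, \exists x\, \exists u\, \forall v\, (R(w) \lor \neg R(u) \land R(x) \land R(v))

First replace A → B with ¬A ∨ B.
  \neg (\exists w\, \neg R(w)) \lor \neg (\neg (\exists x\, \exists u\, (\neg R(u) \land R(x))) \lor \neg (\forall v\, R(v)))
Push ¬ through the quantifiers and connectives to reach negation normal form:
  (\forall w\, R(w)) \lor (\exists x\, \exists u\, (\neg R(u) \land R(x))) \land (\forall v\, R(v))
Pull the quantifiers to the front (each side's bound variable is not free in the other side):
  \forall w\, \exists x\, \exists u\, \forall v\, (R(w) \lor \neg R(u) \land R(x) \land R(v))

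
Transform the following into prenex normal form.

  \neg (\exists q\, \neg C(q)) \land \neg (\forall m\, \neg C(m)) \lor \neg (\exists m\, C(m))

\forall q\, \exists m\, \forall c\, (C(q) \land C(m) \lor \neg C(c))

Drive negations inward (¬∀x A ≡ ∃x ¬A, ¬∃x A ≡ ∀x ¬A, De Morgan for ∧/∨):
  (\forall q\, C(q)) \land (\exists m\, C(m)) \lor (\forall m\, \neg C(m))
Rename bound variables to avoid capture: m↦c.
  (\forall q\, C(q)) \land (\exists m\, C(m)) \lor (\forall c\, \neg C(c))
Pull the quantifiers to the front (each side's bound variable is not free in the other side):
  \forall q\, \exists m\, \forall c\, (C(q) \land C(m) \lor \neg C(c))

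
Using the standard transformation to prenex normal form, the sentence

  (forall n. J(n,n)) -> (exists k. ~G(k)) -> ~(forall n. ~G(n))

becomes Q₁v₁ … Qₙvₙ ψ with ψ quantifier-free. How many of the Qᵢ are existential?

Rewrite implications/biconditionals: A → B as ¬A ∨ B.
  ~(forall n. J(n,n)) | ~(exists k. ~G(k)) | ~(forall n. ~G(n))
Drive negations inward (¬∀x A ≡ ∃x ¬A, ¬∃x A ≡ ∀x ¬A, De Morgan for ∧/∨):
  (exists n. ~J(n,n)) | (forall k. G(k)) | (exists n. G(n))
Rename bound variables to avoid capture: n↦v1.
  (exists n. ~J(n,n)) | (forall k. G(k)) | (exists v1. G(v1))
Extract every quantifier outward, since the variables are now distinct and don't occur free across branches:
  exists n. forall k. exists v1. (~J(n,n) | G(k) | G(v1))
The prefix is exists n forall k exists v1: 1 universal, 2 existential.

2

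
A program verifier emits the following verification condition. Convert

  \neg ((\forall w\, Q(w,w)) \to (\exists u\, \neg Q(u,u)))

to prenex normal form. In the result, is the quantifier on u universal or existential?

universal

Eliminate → and ↔ using ¬ and ∨.
  \neg (\neg (\forall w\, Q(w,w)) \lor (\exists u\, \neg Q(u,u)))
Drive negations inward (¬∀x A ≡ ∃x ¬A, ¬∃x A ≡ ∀x ¬A, De Morgan for ∧/∨):
  (\forall w\, Q(w,w)) \land (\forall u\, Q(u,u))
All bound variables are already distinct, so no renaming is needed.
Pull the quantifiers to the front (each side's bound variable is not free in the other side):
  \forall w\, \forall u\, (Q(w,w) \land Q(u,u))
The quantifier \exists u sits under an odd number of negations (counting the antecedent side of each →), so it flips to \forall u.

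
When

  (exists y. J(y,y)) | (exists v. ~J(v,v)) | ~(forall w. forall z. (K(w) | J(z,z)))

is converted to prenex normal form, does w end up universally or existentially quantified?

existential

Move each ¬ inward, flipping quantifiers it crosses:
  (exists y. J(y,y)) | (exists v. ~J(v,v)) | (exists w. exists z. (~K(w) & ~J(z,z)))
Finally move all quantifiers to the prefix:
  exists y. exists v. exists w. exists z. (J(y,y) | ~J(v,v) | ~K(w) & ~J(z,z))
The quantifier forall w sits under an odd number of negations, so it flips to exists w.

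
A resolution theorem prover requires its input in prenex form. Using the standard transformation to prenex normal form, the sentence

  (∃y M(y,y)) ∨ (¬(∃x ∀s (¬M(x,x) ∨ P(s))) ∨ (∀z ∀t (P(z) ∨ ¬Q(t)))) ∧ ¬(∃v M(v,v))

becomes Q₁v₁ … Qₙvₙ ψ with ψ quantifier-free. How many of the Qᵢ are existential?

Push ¬ through the quantifiers and connectives to reach negation normal form:
  (∃y M(y,y)) ∨ ((∀x ∃s (M(x,x) ∧ ¬P(s))) ∨ (∀z ∀t (P(z) ∨ ¬Q(t)))) ∧ (∀v ¬M(v,v))
All bound variables are already distinct, so no renaming is needed.
Extract every quantifier outward, since the variables are now distinct and don't occur free across branches:
  ∃y ∀x ∃s ∀z ∀t ∀v (M(y,y) ∨ (M(x,x) ∧ ¬P(s) ∨ P(z) ∨ ¬Q(t)) ∧ ¬M(v,v))
The prefix is ∃y ∀x ∃s ∀z ∀t ∀v: 4 universal, 2 existential.

2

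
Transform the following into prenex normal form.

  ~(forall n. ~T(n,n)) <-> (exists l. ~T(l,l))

Rewrite implications/biconditionals: A → B as ¬A ∨ B; A ↔ B as (¬A ∨ B) ∧ (¬B ∨ A).
  (~~(forall n. ~T(n,n)) | (exists l. ~T(l,l))) & (~(exists l. ~T(l,l)) | ~(forall n. ~T(n,n)))
Drive negations inward (¬∀x A ≡ ∃x ¬A, ¬∃x A ≡ ∀x ¬A, De Morgan for ∧/∨):
  ((forall n. ~T(n,n)) | (exists l. ~T(l,l))) & ((forall l. T(l,l)) | (exists n. T(n,n)))
Standardize variables apart so no two quantifiers bind the same name: l↦w1, n↦q.
  ((forall n. ~T(n,n)) | (exists l. ~T(l,l))) & ((forall w1. T(w1,w1)) | (exists q. T(q,q)))
Finally move all quantifiers to the prefix:
  forall n. exists l. forall w1. exists q. ((~T(n,n) | ~T(l,l)) & (T(w1,w1) | T(q,q)))

forall n. exists l. forall w1. exists q. ((~T(n,n) | ~T(l,l)) & (T(w1,w1) | T(q,q)))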